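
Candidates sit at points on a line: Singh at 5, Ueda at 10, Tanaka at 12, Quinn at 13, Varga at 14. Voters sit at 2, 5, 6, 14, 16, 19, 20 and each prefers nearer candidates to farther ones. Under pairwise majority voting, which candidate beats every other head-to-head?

Varga

With single-peaked preferences on a line, the Condorcet winner is the candidate closest to the median voter.
The median voter (position 14) is closest to Varga at 14.
Check: Varga vs Tanaka — voters closer to Varga: 4 of 7.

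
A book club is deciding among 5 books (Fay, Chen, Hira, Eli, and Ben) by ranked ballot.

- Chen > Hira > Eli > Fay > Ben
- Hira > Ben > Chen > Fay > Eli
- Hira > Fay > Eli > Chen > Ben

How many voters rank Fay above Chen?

1

Ballots ranking Fay above Chen: 1.
Ballots ranking Chen above Fay: 2.
So 1 of 3 voters prefer Fay to Chen.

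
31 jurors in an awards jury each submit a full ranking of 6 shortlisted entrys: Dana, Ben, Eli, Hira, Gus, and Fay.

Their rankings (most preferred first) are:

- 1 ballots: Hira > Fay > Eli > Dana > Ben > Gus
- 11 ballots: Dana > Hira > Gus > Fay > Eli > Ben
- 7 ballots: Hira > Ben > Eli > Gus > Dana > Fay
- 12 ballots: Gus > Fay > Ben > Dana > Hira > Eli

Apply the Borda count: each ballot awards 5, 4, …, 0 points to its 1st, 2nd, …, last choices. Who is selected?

Gus

Borda scores:
  Dana: 2 + 11·5 + 7·1 + 12·2 = 88
  Ben: 1 + 11·0 + 7·4 + 12·3 = 65
  Eli: 3 + 11·1 + 7·3 + 12·0 = 35
  Hira: 5 + 11·4 + 7·5 + 12·1 = 96
  Gus: 0 + 11·3 + 7·2 + 12·5 = 107
  Fay: 4 + 11·2 + 7·0 + 12·4 = 74
Gus has the highest total.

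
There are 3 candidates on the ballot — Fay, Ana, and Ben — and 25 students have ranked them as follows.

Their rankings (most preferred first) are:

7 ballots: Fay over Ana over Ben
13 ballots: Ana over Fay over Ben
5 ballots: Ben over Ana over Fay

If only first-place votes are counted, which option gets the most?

First-place vote totals:
  Fay: 7
  Ana: 13
  Ben: 5
Ana has the most first-place votes.

Ana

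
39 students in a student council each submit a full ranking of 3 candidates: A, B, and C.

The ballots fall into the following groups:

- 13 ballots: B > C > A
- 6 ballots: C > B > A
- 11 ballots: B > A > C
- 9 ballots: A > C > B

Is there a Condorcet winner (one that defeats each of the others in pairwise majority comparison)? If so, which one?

B

Head-to-head results (39 voters total):
A vs B: B wins 30–9.
A vs C: A wins 20–19.
B vs C: B wins 24–15.
B beats each rival — A (30–9), C (24–15) — so B is the Condorcet winner.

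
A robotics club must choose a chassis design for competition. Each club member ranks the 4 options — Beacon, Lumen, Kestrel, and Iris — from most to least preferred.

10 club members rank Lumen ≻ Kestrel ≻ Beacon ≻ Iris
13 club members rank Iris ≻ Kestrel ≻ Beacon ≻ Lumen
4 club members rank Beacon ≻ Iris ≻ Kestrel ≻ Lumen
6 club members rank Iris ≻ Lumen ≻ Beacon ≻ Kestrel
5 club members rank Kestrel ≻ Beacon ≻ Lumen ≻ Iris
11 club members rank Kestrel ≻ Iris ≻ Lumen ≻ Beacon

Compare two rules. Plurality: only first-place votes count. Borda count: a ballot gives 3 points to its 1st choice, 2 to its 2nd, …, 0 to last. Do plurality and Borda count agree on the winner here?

No

Plurality first-place counts: Beacon 4, Lumen 10, Kestrel 16, Iris 19 → Iris.
Borda totals: Beacon 51, Lumen 58, Kestrel 98, Iris 87 → Kestrel.
The two rules disagree: plurality picks Iris, Borda picks Kestrel.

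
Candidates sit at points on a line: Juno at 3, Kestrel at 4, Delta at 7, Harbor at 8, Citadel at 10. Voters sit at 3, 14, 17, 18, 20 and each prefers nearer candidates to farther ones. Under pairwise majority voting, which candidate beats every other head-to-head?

Citadel

With single-peaked preferences on a line, the Condorcet winner is the candidate closest to the median voter.
The median voter (position 17) is closest to Citadel at 10.
Check: Citadel vs Harbor — voters closer to Citadel: 4 of 5.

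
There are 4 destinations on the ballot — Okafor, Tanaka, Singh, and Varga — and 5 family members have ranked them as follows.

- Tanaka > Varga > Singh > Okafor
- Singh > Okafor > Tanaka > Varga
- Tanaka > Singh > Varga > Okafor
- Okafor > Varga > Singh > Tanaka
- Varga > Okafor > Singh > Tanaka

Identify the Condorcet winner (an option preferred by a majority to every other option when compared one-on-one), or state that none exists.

There is no Condorcet winner

Head-to-head results (5 voters total):
Okafor vs Tanaka: Okafor wins 3–2.
Okafor vs Singh: Singh wins 3–2.
Okafor vs Varga: Varga wins 3–2.
Tanaka vs Singh: Singh wins 3–2.
Tanaka vs Varga: Tanaka wins 3–2.
Singh vs Varga: Varga wins 3–2.
No candidate beats all others: Okafor beats Tanaka beats Varga beats Okafor, a majority cycle.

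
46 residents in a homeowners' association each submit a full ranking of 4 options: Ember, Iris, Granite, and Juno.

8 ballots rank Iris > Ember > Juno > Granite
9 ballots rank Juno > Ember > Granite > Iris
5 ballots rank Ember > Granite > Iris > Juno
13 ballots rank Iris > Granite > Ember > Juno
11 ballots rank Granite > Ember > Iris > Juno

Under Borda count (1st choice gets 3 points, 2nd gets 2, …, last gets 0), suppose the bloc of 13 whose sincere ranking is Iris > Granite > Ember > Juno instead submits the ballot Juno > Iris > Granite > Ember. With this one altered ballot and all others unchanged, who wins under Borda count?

Juno

Borda totals with the altered ballot: Ember 71, Iris 66, Granite 65, Juno 74.
The switch changes the winner from Ember to Juno.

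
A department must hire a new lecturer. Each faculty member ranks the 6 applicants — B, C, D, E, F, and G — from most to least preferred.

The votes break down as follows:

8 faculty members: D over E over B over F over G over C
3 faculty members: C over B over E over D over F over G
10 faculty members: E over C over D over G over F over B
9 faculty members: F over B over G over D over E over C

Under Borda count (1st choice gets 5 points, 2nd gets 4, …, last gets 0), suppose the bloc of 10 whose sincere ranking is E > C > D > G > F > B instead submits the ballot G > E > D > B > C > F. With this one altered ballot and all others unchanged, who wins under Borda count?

D

Borda totals with the altered ballot: B 92, C 25, D 94, E 90, F 64, G 85.
The switch changes the winner from E to D.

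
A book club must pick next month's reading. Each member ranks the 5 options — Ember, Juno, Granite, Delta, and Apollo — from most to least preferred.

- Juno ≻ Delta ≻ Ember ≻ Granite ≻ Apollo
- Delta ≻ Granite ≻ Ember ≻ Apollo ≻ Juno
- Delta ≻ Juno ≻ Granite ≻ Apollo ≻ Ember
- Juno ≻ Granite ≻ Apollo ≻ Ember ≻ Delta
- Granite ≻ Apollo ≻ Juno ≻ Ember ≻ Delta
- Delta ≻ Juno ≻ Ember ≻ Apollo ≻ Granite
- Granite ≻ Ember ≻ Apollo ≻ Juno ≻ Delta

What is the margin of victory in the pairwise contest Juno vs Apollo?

Ballots ranking Juno above Apollo: 4.
Ballots ranking Apollo above Juno: 3.
Juno wins 4–3, a margin of 1.

1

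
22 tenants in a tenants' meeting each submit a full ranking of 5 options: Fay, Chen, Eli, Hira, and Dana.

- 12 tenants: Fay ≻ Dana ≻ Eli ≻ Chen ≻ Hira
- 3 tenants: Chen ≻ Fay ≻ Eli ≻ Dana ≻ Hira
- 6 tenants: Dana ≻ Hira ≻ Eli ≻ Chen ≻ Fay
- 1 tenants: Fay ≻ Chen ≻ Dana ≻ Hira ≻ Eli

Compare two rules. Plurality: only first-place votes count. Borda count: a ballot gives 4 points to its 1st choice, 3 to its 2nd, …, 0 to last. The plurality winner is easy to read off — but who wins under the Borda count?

Dana

Plurality first-place counts: Fay 13, Chen 3, Eli 0, Hira 0, Dana 6 → Fay.
Borda totals: Fay 61, Chen 33, Eli 42, Hira 19, Dana 65 → Dana.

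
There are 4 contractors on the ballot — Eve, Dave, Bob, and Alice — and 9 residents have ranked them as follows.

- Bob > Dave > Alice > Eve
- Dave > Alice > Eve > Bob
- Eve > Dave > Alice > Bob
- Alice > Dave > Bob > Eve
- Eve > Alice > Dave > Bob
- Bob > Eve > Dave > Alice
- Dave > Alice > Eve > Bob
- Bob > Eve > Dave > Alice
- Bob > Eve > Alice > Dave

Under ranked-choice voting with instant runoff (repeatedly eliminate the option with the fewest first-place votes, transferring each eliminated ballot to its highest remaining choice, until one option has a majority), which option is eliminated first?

Alice

Round 1: Bob 4, Eve 2, Dave 2, Alice 1. Alice has the fewest and is eliminated.
Round 2: Bob 4, Dave 3, Eve 2. Eve has the fewest and is eliminated.
Round 3: Dave 5, Bob 4. Dave has a majority.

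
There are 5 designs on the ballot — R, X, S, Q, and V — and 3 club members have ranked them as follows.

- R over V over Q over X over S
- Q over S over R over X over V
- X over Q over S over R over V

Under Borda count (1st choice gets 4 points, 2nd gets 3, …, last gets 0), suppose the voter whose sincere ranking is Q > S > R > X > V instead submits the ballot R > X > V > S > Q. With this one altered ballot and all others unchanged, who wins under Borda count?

Borda totals with the altered ballot: R 9, X 8, S 3, Q 5, V 5.
The switch changes the winner from Q to R.

R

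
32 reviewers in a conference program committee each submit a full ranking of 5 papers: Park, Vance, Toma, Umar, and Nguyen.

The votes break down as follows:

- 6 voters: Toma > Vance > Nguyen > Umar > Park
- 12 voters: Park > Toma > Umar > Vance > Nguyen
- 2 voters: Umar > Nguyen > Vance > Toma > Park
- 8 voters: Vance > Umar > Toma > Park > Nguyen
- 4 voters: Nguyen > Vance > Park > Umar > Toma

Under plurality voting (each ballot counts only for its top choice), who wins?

First-place vote totals:
  Park: 12
  Vance: 8
  Toma: 6
  Umar: 2
  Nguyen: 4
Park has the most first-place votes.

Park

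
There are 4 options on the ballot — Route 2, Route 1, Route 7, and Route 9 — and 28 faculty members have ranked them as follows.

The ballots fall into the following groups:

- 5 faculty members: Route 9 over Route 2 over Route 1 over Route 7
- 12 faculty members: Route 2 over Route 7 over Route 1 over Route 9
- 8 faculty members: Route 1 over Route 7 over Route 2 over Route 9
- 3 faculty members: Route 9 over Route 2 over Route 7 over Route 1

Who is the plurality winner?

First-place vote totals:
  Route 2: 12
  Route 1: 8
  Route 7: 0
  Route 9: 8
Route 2 has the most first-place votes.

Route 2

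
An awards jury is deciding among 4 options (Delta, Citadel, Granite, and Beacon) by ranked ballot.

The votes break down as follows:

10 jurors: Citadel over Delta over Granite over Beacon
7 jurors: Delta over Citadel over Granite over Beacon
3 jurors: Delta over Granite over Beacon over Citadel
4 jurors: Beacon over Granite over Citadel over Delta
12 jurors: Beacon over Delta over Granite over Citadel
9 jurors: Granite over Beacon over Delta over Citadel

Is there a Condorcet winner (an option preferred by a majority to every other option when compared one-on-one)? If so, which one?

None — there is no Condorcet winner

Head-to-head results (45 voters total):
Delta vs Citadel: Delta wins 31–14.
Delta vs Granite: Delta wins 32–13.
Delta vs Beacon: Beacon wins 25–20.
Citadel vs Granite: Granite wins 28–17.
Citadel vs Beacon: Beacon wins 28–17.
Granite vs Beacon: Granite wins 29–16.
No candidate beats all others: Delta beats Granite beats Beacon beats Delta, a majority cycle.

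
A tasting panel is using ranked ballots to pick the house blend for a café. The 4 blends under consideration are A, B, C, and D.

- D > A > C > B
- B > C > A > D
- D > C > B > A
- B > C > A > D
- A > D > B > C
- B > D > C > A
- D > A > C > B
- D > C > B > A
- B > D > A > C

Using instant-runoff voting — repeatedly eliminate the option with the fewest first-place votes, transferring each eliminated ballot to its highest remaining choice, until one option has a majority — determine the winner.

Round 1: B 4, D 4, A 1, C 0. C has the fewest and is eliminated.
Round 2: B 4, D 4, A 1. A has the fewest and is eliminated.
Round 3: D 5, B 4. D has a majority.

D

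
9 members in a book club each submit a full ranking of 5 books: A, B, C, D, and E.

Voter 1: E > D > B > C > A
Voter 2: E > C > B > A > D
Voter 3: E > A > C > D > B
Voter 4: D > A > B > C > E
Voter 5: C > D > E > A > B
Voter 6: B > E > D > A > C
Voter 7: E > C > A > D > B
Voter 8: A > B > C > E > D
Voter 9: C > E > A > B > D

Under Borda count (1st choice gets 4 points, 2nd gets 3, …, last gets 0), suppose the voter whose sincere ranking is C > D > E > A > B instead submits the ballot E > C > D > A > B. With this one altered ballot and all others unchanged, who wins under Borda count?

E

Borda totals with the altered ballot: A 17, B 14, C 19, D 13, E 27.
The winner is unchanged: still E.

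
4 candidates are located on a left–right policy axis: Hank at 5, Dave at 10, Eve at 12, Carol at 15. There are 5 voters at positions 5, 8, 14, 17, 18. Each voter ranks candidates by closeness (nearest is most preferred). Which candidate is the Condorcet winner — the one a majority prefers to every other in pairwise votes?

With single-peaked preferences on a line, the Condorcet winner is the candidate closest to the median voter.
The median voter (position 14) is closest to Carol at 15.
Check: Carol vs Dave — voters closer to Carol: 3 of 5.

Carol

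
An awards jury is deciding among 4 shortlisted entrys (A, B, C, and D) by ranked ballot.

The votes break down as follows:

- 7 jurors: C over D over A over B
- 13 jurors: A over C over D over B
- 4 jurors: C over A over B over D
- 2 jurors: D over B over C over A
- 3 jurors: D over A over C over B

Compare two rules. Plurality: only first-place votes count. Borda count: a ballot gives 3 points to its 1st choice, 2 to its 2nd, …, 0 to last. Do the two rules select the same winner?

No

Plurality first-place counts: A 13, B 0, C 11, D 5 → A.
Borda totals: A 60, B 8, C 64, D 42 → C.
The two rules disagree: plurality picks A, Borda picks C.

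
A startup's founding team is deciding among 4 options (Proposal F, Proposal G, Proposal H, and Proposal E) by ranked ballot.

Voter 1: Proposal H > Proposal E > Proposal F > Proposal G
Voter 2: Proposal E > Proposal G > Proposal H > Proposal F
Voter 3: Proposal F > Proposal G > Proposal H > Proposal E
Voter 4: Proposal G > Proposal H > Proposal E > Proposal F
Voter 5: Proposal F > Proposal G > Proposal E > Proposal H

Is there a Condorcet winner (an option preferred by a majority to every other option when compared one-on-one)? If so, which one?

There is no Condorcet winner

Head-to-head results (5 voters total):
Proposal F vs Proposal G: Proposal F wins 3–2.
Proposal F vs Proposal H: Proposal H wins 3–2.
Proposal F vs Proposal E: Proposal E wins 3–2.
Proposal G vs Proposal H: Proposal G wins 4–1.
Proposal G vs Proposal E: Proposal G wins 3–2.
Proposal H vs Proposal E: Proposal H wins 3–2.
No candidate beats all others: Proposal F beats Proposal G beats Proposal H beats Proposal F, a majority cycle.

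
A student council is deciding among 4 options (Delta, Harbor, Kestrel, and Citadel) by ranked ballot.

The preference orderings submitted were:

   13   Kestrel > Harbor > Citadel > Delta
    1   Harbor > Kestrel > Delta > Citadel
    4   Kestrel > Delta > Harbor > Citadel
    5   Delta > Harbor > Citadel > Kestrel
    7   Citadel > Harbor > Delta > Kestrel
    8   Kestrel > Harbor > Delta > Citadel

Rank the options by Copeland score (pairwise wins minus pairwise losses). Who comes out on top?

Pairwise results:
  Delta vs Harbor: Harbor wins 29–9.
  Delta vs Kestrel: Kestrel wins 26–12.
  Delta vs Citadel: Citadel wins 20–18.
  Harbor vs Kestrel: Kestrel wins 25–13.
  Harbor vs Citadel: Harbor wins 31–7.
  Kestrel vs Citadel: Kestrel wins 26–12.
Copeland scores (wins − losses):
  Delta: 0 − 3 = -3
  Harbor: 2 − 1 = 1
  Kestrel: 3 − 0 = 3
  Citadel: 1 − 2 = -1
Kestrel has the best Copeland score.

Kestrel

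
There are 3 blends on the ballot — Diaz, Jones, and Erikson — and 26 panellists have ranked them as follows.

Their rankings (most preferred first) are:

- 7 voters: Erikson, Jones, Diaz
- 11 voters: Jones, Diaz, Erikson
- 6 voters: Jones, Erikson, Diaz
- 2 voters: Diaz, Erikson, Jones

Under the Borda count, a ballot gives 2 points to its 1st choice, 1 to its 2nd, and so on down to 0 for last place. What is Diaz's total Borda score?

Borda scores:
  Diaz: 7·0 + 11·1 + 6·0 + 2·2 = 15
  Jones: 7·1 + 11·2 + 6·2 + 2·0 = 41
  Erikson: 7·2 + 11·0 + 6·1 + 2·1 = 22

15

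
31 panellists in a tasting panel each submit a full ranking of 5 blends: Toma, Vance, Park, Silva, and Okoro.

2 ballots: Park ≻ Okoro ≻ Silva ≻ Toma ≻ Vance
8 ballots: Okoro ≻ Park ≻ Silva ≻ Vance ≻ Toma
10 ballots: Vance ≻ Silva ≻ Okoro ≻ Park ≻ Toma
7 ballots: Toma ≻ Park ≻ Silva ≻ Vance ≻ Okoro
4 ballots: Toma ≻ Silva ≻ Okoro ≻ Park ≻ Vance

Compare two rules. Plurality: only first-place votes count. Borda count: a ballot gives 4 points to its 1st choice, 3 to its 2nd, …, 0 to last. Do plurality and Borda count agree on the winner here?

No

Plurality first-place counts: Toma 11, Vance 10, Park 2, Silva 0, Okoro 8 → Toma.
Borda totals: Toma 46, Vance 55, Park 67, Silva 76, Okoro 66 → Silva.
The two rules disagree: plurality picks Toma, Borda picks Silva.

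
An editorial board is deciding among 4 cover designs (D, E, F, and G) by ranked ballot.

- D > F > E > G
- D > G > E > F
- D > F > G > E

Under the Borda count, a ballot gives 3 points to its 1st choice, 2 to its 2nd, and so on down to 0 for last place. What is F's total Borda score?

4

Borda scores:
  D: 3 + 3 + 3 = 9
  E: 1 + 1 + 0 = 2
  F: 2 + 0 + 2 = 4
  G: 0 + 2 + 1 = 3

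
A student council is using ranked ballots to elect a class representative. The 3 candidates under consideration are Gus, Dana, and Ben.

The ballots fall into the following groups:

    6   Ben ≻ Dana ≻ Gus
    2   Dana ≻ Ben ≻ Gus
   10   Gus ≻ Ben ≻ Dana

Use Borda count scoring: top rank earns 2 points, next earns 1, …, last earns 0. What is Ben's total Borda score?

24

Borda scores:
  Gus: 6·0 + 2·0 + 10·2 = 20
  Dana: 6·1 + 2·2 + 10·0 = 10
  Ben: 6·2 + 2·1 + 10·1 = 24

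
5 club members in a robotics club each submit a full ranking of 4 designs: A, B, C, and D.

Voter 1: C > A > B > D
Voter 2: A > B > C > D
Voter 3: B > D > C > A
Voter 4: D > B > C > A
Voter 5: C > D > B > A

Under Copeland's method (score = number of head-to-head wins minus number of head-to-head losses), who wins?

B

Pairwise results:
  A vs B: B wins 3–2.
  A vs C: C wins 4–1.
  A vs D: D wins 3–2.
  B vs C: B wins 3–2.
  B vs D: B wins 3–2.
  C vs D: C wins 3–2.
Copeland scores (wins − losses):
  A: 0 − 3 = -3
  B: 3 − 0 = 3
  C: 2 − 1 = 1
  D: 1 − 2 = -1
B has the best Copeland score.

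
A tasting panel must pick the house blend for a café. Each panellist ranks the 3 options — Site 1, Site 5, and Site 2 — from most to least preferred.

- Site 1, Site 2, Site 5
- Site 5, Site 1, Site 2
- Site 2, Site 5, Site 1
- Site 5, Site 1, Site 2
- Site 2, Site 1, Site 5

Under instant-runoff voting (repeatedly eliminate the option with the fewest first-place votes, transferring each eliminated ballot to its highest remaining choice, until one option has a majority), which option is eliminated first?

Round 1: Site 5 2, Site 2 2, Site 1 1. Site 1 has the fewest and is eliminated.
Round 2: Site 2 3, Site 5 2. Site 2 has a majority.

Site 1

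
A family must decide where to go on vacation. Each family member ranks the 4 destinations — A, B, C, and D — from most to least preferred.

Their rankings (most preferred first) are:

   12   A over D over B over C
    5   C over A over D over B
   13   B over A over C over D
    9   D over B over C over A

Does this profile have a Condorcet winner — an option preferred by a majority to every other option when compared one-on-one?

No

Head-to-head results (39 voters total):
A vs B: B wins 22–17.
A vs C: A wins 25–14.
A vs D: A wins 30–9.
B vs C: B wins 34–5.
B vs D: D wins 26–13.
C vs D: D wins 21–18.
No candidate beats all others: A beats D beats B beats A, a majority cycle.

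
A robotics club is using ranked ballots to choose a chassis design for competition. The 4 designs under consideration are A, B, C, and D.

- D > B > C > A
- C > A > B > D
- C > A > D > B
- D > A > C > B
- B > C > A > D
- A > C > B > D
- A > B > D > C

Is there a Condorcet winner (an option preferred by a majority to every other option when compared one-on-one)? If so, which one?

Head-to-head results (7 voters total):
A vs B: A wins 5–2.
A vs C: C wins 4–3.
A vs D: A wins 5–2.
B vs C: C wins 4–3.
B vs D: B wins 4–3.
C vs D: C wins 4–3.
C beats each rival — A (4–3), B (4–3), D (4–3) — so C is the Condorcet winner.

C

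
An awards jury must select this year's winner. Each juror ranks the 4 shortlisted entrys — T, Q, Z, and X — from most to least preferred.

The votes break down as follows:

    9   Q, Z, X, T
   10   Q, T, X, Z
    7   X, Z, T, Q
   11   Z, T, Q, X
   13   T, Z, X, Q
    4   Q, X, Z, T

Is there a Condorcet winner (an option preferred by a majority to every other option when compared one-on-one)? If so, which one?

Z

Head-to-head results (54 voters total):
T vs Q: T wins 31–23.
T vs Z: Z wins 31–23.
T vs X: T wins 34–20.
Q vs Z: Z wins 31–23.
Q vs X: Q wins 34–20.
Z vs X: Z wins 33–21.
Z beats each rival — T (31–23), Q (31–23), X (33–21) — so Z is the Condorcet winner.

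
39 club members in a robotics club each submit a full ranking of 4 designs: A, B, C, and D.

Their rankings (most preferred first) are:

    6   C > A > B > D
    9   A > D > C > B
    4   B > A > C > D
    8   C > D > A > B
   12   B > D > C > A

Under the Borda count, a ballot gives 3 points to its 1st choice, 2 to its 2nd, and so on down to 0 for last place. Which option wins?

Borda scores:
  A: 6·2 + 9·3 + 4·2 + 8·1 + 12·0 = 55
  B: 6·1 + 9·0 + 4·3 + 8·0 + 12·3 = 54
  C: 6·3 + 9·1 + 4·1 + 8·3 + 12·1 = 67
  D: 6·0 + 9·2 + 4·0 + 8·2 + 12·2 = 58
C has the highest total.

C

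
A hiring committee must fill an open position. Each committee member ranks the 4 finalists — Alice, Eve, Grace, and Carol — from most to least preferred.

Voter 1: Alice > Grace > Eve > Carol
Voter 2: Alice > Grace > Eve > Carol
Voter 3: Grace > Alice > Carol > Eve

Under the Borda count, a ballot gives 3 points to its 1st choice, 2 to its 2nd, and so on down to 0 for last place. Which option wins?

Alice

Borda scores:
  Alice: 3 + 3 + 2 = 8
  Eve: 1 + 1 + 0 = 2
  Grace: 2 + 2 + 3 = 7
  Carol: 0 + 0 + 1 = 1
Alice has the highest total.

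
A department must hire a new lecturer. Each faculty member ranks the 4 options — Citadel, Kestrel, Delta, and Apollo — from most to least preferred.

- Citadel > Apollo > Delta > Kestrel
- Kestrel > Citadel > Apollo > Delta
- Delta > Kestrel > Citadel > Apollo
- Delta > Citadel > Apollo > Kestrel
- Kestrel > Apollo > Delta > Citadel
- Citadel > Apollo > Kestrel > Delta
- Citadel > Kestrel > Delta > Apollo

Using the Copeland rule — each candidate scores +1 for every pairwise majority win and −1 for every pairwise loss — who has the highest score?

Pairwise results:
  Citadel vs Kestrel: Citadel wins 4–3.
  Citadel vs Delta: Citadel wins 4–3.
  Citadel vs Apollo: Citadel wins 6–1.
  Kestrel vs Delta: Kestrel wins 4–3.
  Kestrel vs Apollo: Kestrel wins 4–3.
  Delta vs Apollo: Apollo wins 4–3.
Copeland scores (wins − losses):
  Citadel: 3 − 0 = 3
  Kestrel: 2 − 1 = 1
  Delta: 0 − 3 = -3
  Apollo: 1 − 2 = -1
Citadel has the best Copeland score.

Citadel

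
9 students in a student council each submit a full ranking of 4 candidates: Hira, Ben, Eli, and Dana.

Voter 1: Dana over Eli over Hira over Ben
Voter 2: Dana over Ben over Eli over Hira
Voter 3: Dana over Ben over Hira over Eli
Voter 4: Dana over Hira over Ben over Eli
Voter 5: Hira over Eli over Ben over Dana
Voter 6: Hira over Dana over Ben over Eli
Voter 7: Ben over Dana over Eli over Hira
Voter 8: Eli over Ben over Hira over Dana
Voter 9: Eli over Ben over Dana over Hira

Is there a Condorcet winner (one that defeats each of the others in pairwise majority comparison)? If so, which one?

Head-to-head results (9 voters total):
Hira vs Ben: Ben wins 5–4.
Hira vs Eli: Eli wins 5–4.
Hira vs Dana: Dana wins 6–3.
Ben vs Eli: Ben wins 5–4.
Ben vs Dana: Dana wins 5–4.
Eli vs Dana: Dana wins 6–3.
Dana beats each rival — Hira (6–3), Ben (5–4), Eli (6–3) — so Dana is the Condorcet winner.

Dana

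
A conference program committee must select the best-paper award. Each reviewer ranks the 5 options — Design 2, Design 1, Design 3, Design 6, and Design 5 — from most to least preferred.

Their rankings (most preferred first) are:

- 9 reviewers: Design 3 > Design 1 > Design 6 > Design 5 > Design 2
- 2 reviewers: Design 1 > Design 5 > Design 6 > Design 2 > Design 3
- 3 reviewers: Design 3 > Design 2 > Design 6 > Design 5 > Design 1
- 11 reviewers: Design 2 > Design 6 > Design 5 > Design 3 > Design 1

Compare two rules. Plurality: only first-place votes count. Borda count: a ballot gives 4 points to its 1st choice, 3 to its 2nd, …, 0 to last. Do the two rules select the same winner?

No

Plurality first-place counts: Design 2 11, Design 1 2, Design 3 12, Design 6 0, Design 5 0 → Design 3.
Borda totals: Design 2 55, Design 1 35, Design 3 59, Design 6 61, Design 5 40 → Design 6.
The two rules disagree: plurality picks Design 3, Borda picks Design 6.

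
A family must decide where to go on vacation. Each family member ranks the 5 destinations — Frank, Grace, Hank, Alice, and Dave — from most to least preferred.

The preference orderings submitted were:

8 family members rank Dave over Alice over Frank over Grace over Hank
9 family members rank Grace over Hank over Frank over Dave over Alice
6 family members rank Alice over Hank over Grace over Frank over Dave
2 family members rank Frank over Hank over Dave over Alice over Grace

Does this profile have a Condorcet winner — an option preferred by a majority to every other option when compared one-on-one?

No

Head-to-head results (25 voters total):
Frank vs Grace: Grace wins 15–10.
Frank vs Hank: Hank wins 15–10.
Frank vs Alice: Alice wins 14–11.
Frank vs Dave: Frank wins 17–8.
Grace vs Hank: Grace wins 17–8.
Grace vs Alice: Alice wins 16–9.
Grace vs Dave: Grace wins 15–10.
Hank vs Alice: Alice wins 14–11.
Hank vs Dave: Hank wins 17–8.
Alice vs Dave: Dave wins 19–6.
No candidate beats all others: Frank beats Dave beats Alice beats Frank, a majority cycle.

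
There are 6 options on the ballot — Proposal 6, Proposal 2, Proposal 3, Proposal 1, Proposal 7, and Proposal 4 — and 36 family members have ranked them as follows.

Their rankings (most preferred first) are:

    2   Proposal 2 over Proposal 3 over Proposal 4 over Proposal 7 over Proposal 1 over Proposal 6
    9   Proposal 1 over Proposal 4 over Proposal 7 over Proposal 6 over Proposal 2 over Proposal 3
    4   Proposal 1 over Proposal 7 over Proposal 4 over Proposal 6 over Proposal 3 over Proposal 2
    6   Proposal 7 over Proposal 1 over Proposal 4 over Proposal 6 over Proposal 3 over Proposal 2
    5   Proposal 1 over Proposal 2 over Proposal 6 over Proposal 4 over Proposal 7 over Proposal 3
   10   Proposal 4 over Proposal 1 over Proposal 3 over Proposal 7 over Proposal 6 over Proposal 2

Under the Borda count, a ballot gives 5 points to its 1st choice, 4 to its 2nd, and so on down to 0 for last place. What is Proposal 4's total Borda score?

132

Borda scores:
  Proposal 6: 2·0 + 9·2 + 4·2 + 6·2 + 5·3 + 10·1 = 63
  Proposal 2: 2·5 + 9·1 + 4·0 + 6·0 + 5·4 + 10·0 = 39
  Proposal 3: 2·4 + 9·0 + 4·1 + 6·1 + 5·0 + 10·3 = 48
  Proposal 1: 2·1 + 9·5 + 4·5 + 6·4 + 5·5 + 10·4 = 156
  Proposal 7: 2·2 + 9·3 + 4·4 + 6·5 + 5·1 + 10·2 = 102
  Proposal 4: 2·3 + 9·4 + 4·3 + 6·3 + 5·2 + 10·5 = 132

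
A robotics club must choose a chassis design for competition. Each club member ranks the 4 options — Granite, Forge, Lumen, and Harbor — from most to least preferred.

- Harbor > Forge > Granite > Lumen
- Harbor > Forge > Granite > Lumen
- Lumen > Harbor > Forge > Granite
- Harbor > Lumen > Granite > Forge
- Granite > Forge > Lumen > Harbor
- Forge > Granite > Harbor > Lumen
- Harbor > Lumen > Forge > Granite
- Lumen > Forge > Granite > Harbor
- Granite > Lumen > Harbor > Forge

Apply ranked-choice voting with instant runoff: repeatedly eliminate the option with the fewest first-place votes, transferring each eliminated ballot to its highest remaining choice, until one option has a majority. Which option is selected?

Harbor

Round 1: Harbor 4, Granite 2, Lumen 2, Forge 1. Forge has the fewest and is eliminated.
Round 2: Harbor 4, Granite 3, Lumen 2. Lumen has the fewest and is eliminated.
Round 3: Harbor 5, Granite 4. Harbor has a majority.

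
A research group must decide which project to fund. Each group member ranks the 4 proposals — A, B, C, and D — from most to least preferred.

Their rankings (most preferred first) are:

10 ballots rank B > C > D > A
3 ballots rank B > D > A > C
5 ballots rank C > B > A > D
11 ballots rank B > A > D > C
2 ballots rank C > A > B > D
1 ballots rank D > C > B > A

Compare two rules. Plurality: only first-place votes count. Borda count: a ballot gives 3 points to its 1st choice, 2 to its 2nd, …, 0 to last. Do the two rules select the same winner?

Plurality first-place counts: A 0, B 24, C 7, D 1 → B.
Borda totals: A 34, B 85, C 43, D 30 → B.
The two rules agree on B.

Yes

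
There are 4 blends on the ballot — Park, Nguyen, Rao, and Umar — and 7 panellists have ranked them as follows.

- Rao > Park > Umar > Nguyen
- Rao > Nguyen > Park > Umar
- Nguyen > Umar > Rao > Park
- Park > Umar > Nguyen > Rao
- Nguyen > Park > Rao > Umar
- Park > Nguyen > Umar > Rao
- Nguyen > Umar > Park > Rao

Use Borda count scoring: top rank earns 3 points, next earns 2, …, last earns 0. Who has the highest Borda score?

Borda scores:
  Park: 2 + 1 + 0 + 3 + 2 + 3 + 1 = 12
  Nguyen: 0 + 2 + 3 + 1 + 3 + 2 + 3 = 14
  Rao: 3 + 3 + 1 + 0 + 1 + 0 + 0 = 8
  Umar: 1 + 0 + 2 + 2 + 0 + 1 + 2 = 8
Nguyen has the highest total.

Nguyen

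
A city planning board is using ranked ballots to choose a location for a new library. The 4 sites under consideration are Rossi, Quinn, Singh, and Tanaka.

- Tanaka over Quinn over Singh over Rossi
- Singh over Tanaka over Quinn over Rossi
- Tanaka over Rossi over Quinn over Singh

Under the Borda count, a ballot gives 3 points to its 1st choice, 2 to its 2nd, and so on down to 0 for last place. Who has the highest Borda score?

Tanaka

Borda scores:
  Rossi: 0 + 0 + 2 = 2
  Quinn: 2 + 1 + 1 = 4
  Singh: 1 + 3 + 0 = 4
  Tanaka: 3 + 2 + 3 = 8
Tanaka has the highest total.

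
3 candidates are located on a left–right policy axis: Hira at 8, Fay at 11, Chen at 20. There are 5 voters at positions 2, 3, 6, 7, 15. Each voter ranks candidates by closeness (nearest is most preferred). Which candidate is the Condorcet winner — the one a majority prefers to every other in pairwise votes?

Hira

With single-peaked preferences on a line, the Condorcet winner is the candidate closest to the median voter.
The median voter (position 6) is closest to Hira at 8.
Check: Hira vs Fay — voters closer to Hira: 4 of 5.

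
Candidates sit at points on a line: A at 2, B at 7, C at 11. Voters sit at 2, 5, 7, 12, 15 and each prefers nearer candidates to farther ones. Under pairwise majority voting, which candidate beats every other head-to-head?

With single-peaked preferences on a line, the Condorcet winner is the candidate closest to the median voter.
The median voter (position 7) is closest to B at 7.
Check: B vs A — voters closer to B: 4 of 5.

B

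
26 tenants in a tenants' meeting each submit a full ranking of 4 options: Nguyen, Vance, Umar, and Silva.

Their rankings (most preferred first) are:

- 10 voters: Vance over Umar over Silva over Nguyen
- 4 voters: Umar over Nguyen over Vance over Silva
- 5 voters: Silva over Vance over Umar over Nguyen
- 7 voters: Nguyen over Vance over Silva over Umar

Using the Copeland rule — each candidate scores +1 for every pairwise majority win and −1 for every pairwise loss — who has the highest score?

Pairwise results:
  Nguyen vs Vance: Vance wins 15–11.
  Nguyen vs Umar: Umar wins 19–7.
  Nguyen vs Silva: Silva wins 15–11.
  Vance vs Umar: Vance wins 22–4.
  Vance vs Silva: Vance wins 21–5.
  Umar vs Silva: Umar wins 14–12.
Copeland scores (wins − losses):
  Nguyen: 0 − 3 = -3
  Vance: 3 − 0 = 3
  Umar: 2 − 1 = 1
  Silva: 1 − 2 = -1
Vance has the best Copeland score.

Vance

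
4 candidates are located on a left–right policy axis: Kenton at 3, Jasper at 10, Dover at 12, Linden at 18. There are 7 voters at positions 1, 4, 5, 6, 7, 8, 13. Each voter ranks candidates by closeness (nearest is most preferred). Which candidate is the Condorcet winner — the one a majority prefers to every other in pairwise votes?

With single-peaked preferences on a line, the Condorcet winner is the candidate closest to the median voter.
The median voter (position 6) is closest to Kenton at 3.
Check: Kenton vs Linden — voters closer to Kenton: 6 of 7.

Kenton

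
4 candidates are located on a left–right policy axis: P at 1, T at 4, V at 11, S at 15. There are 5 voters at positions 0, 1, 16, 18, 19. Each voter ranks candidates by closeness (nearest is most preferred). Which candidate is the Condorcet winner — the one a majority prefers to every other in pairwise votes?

S

With single-peaked preferences on a line, the Condorcet winner is the candidate closest to the median voter.
The median voter (position 16) is closest to S at 15.
Check: S vs V — voters closer to S: 3 of 5.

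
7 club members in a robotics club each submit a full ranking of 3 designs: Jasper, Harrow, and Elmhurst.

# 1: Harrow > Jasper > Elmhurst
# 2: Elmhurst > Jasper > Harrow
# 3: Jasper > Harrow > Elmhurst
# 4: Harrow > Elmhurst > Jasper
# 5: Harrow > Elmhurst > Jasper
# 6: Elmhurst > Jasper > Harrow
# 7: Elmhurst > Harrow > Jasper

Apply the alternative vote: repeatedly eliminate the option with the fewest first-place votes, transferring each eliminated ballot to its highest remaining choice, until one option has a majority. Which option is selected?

Harrow

Round 1: Harrow 3, Elmhurst 3, Jasper 1. Jasper has the fewest and is eliminated.
Round 2: Harrow 4, Elmhurst 3. Harrow has a majority.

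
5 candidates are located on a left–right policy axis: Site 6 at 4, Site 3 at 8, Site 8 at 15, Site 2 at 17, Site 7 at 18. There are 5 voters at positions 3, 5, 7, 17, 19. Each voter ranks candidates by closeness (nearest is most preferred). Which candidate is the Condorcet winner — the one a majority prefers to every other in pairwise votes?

With single-peaked preferences on a line, the Condorcet winner is the candidate closest to the median voter.
The median voter (position 7) is closest to Site 3 at 8.
Check: Site 3 vs Site 8 — voters closer to Site 3: 3 of 5.

Site 3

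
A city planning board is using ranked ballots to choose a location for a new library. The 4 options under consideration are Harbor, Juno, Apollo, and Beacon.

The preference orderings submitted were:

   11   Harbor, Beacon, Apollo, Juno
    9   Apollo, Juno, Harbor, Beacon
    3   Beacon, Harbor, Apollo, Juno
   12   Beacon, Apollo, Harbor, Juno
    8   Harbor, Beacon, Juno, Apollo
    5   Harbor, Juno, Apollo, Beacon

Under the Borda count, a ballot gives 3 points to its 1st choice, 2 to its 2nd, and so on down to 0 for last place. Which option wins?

Borda scores:
  Harbor: 11·3 + 9·1 + 3·2 + 12·1 + 8·3 + 5·3 = 99
  Juno: 11·0 + 9·2 + 3·0 + 12·0 + 8·1 + 5·2 = 36
  Apollo: 11·1 + 9·3 + 3·1 + 12·2 + 8·0 + 5·1 = 70
  Beacon: 11·2 + 9·0 + 3·3 + 12·3 + 8·2 + 5·0 = 83
Harbor has the highest total.

Harbor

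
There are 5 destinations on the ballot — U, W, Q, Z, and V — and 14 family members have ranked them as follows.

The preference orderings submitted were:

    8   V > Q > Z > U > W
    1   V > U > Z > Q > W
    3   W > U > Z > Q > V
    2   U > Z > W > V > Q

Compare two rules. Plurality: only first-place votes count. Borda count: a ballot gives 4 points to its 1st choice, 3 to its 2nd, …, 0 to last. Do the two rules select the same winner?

Plurality first-place counts: U 2, W 3, Q 0, Z 0, V 9 → V.
Borda totals: U 28, W 16, Q 28, Z 30, V 38 → V.
The two rules agree on V.

Yes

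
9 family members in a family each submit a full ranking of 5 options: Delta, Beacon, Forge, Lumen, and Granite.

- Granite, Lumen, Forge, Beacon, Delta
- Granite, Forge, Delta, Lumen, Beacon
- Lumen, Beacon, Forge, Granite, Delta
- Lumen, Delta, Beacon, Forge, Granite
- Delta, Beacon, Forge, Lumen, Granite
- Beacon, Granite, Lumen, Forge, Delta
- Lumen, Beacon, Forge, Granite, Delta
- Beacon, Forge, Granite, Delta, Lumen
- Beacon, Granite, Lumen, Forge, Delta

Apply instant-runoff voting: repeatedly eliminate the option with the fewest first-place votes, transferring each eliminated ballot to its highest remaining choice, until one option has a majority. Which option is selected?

Round 1: Beacon 3, Lumen 3, Granite 2, Delta 1, Forge 0. Forge has the fewest and is eliminated.
Round 2: Beacon 3, Lumen 3, Granite 2, Delta 1. Delta has the fewest and is eliminated.
Round 3: Beacon 4, Lumen 3, Granite 2. Granite has the fewest and is eliminated.
Round 4: Lumen 5, Beacon 4. Lumen has a majority.

Lumen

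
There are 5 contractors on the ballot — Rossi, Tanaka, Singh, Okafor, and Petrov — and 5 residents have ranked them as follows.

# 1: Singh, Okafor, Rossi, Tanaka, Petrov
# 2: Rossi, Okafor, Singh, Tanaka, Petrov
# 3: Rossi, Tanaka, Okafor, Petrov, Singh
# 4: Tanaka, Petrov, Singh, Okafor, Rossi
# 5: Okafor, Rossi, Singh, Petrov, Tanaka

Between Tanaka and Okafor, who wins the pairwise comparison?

Okafor

Ballots ranking Tanaka above Okafor: 2.
Ballots ranking Okafor above Tanaka: 3.
Okafor wins the head-to-head, 3–2.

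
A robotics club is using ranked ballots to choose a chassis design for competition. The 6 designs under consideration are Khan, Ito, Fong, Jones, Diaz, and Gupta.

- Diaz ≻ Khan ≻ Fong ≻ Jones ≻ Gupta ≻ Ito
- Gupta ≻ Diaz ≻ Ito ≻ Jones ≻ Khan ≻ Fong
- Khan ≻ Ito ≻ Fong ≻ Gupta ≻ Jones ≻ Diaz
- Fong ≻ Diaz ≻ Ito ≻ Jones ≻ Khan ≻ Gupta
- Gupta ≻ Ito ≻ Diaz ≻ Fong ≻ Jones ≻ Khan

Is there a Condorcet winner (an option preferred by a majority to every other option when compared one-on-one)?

No

Head-to-head results (5 voters total):
Khan vs Ito: Ito wins 3–2.
Khan vs Fong: Khan wins 3–2.
Khan vs Jones: Jones wins 3–2.
Khan vs Diaz: Diaz wins 4–1.
Khan vs Gupta: Khan wins 3–2.
Ito vs Fong: Ito wins 3–2.
Ito vs Jones: Ito wins 4–1.
Ito vs Diaz: Diaz wins 3–2.
Ito vs Gupta: Gupta wins 3–2.
Fong vs Jones: Fong wins 4–1.
Fong vs Diaz: Diaz wins 3–2.
Fong vs Gupta: Fong wins 3–2.
Jones vs Diaz: Diaz wins 4–1.
Jones vs Gupta: Gupta wins 3–2.
Diaz vs Gupta: Gupta wins 3–2.
No candidate beats all others: Khan beats Gupta beats Ito beats Khan, a majority cycle.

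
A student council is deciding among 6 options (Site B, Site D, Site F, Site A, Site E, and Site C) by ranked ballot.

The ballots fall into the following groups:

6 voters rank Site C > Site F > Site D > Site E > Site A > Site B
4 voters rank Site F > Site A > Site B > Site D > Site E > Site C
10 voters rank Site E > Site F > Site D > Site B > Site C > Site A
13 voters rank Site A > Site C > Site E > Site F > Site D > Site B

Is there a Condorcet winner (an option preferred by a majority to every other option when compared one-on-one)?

Head-to-head results (33 voters total):
Site B vs Site D: Site D wins 29–4.
Site B vs Site F: Site F wins 33–0.
Site B vs Site A: Site A wins 23–10.
Site B vs Site E: Site E wins 29–4.
Site B vs Site C: Site C wins 19–14.
Site D vs Site F: Site F wins 33–0.
Site D vs Site A: Site A wins 17–16.
Site D vs Site E: Site E wins 23–10.
Site D vs Site C: Site C wins 19–14.
Site F vs Site A: Site F wins 20–13.
Site F vs Site E: Site E wins 23–10.
Site F vs Site C: Site C wins 19–14.
Site A vs Site E: Site A wins 17–16.
Site A vs Site C: Site A wins 17–16.
Site E vs Site C: Site C wins 19–14.
No candidate beats all others: Site F beats Site A beats Site E beats Site F, a majority cycle.

No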